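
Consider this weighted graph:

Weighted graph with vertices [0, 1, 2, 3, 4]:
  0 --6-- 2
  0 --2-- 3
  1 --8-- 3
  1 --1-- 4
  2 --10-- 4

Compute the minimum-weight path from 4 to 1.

Using Dijkstra's algorithm from vertex 4:
Shortest path: 4 -> 1
Total weight: 1 = 1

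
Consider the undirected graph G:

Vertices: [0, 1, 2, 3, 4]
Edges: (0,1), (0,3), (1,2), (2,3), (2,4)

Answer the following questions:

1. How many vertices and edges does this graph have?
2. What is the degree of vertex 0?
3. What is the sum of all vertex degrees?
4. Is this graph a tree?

Count: 5 vertices, 5 edges.
Vertex 0 has neighbors [1, 3], degree = 2.
Handshaking lemma: 2 * 5 = 10.
A tree on 5 vertices has 4 edges. This graph has 5 edges (1 extra). Not a tree.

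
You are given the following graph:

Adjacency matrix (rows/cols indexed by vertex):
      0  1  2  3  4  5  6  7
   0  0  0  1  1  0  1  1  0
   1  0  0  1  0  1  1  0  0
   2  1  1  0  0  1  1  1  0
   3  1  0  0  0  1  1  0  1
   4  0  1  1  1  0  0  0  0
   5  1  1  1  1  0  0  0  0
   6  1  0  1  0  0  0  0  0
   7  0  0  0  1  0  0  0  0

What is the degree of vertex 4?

Vertex 4 has neighbors [1, 2, 3], so deg(4) = 3.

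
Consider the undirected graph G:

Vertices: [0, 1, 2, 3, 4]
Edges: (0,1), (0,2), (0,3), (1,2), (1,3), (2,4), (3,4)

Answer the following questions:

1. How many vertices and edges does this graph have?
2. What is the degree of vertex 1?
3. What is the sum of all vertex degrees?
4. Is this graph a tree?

Count: 5 vertices, 7 edges.
Vertex 1 has neighbors [0, 2, 3], degree = 3.
Handshaking lemma: 2 * 7 = 14.
A tree on 5 vertices has 4 edges. This graph has 7 edges (3 extra). Not a tree.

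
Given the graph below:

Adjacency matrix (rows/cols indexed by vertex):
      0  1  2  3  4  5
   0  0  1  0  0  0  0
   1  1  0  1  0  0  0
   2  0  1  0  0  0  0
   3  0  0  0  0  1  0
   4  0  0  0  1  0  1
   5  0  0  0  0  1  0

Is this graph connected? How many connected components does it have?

Checking connectivity: the graph has 2 connected component(s).
Components: [[0, 1, 2], [3, 4, 5]]. The graph is NOT connected.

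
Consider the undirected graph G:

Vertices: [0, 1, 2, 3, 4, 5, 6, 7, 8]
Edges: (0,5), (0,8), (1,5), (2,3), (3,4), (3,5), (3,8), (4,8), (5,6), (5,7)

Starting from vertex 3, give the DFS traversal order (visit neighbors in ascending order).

DFS from vertex 3 (neighbors processed in ascending order):
Visit order: 3, 2, 4, 8, 0, 5, 1, 6, 7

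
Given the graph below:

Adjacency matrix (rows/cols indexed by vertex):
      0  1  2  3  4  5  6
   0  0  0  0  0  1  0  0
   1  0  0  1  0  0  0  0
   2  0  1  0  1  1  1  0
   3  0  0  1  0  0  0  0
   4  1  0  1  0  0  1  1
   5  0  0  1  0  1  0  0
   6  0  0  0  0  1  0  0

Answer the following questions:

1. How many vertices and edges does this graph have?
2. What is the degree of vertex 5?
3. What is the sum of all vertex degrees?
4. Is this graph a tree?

Count: 7 vertices, 7 edges.
Vertex 5 has neighbors [2, 4], degree = 2.
Handshaking lemma: 2 * 7 = 14.
A tree on 7 vertices has 6 edges. This graph has 7 edges (1 extra). Not a tree.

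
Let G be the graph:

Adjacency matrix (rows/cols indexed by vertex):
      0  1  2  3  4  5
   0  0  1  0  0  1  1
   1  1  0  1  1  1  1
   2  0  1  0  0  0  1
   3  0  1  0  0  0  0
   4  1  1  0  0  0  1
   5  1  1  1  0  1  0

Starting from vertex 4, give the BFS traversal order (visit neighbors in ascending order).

BFS from vertex 4 (neighbors processed in ascending order):
Visit order: 4, 0, 1, 5, 2, 3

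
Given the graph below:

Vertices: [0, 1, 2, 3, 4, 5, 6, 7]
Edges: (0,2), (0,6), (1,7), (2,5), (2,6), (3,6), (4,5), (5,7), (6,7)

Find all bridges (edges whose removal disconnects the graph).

A bridge is an edge whose removal increases the number of connected components.
Bridges found: (1,7), (3,6), (4,5)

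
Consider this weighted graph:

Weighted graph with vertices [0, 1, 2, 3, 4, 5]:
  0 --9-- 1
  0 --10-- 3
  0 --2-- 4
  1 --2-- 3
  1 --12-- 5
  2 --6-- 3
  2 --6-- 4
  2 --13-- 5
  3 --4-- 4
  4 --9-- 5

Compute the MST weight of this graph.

Applying Kruskal's algorithm (sort edges by weight, add if no cycle):
  Add (0,4) w=2
  Add (1,3) w=2
  Add (3,4) w=4
  Add (2,3) w=6
  Skip (2,4) w=6 (creates cycle)
  Skip (0,1) w=9 (creates cycle)
  Add (4,5) w=9
  Skip (0,3) w=10 (creates cycle)
  Skip (1,5) w=12 (creates cycle)
  Skip (2,5) w=13 (creates cycle)
MST weight = 23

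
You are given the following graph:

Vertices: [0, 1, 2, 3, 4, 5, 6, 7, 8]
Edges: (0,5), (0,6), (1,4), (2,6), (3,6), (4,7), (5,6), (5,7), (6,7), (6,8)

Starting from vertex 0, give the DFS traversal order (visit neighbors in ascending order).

DFS from vertex 0 (neighbors processed in ascending order):
Visit order: 0, 5, 6, 2, 3, 7, 4, 1, 8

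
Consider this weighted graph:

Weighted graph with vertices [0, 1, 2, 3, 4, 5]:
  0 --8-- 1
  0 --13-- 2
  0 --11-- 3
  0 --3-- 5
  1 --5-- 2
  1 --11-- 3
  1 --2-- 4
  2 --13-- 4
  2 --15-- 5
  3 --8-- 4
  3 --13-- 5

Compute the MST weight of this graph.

Applying Kruskal's algorithm (sort edges by weight, add if no cycle):
  Add (1,4) w=2
  Add (0,5) w=3
  Add (1,2) w=5
  Add (0,1) w=8
  Add (3,4) w=8
  Skip (0,3) w=11 (creates cycle)
  Skip (1,3) w=11 (creates cycle)
  Skip (0,2) w=13 (creates cycle)
  Skip (2,4) w=13 (creates cycle)
  Skip (3,5) w=13 (creates cycle)
  Skip (2,5) w=15 (creates cycle)
MST weight = 26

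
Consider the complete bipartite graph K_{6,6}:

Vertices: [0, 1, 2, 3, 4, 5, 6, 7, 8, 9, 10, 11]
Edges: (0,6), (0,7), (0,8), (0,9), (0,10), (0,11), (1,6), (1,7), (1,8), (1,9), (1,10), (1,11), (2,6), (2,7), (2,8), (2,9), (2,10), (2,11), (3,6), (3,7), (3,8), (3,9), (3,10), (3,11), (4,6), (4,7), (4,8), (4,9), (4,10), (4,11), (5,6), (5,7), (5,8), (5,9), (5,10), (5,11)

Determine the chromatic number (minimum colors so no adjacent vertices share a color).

K_{6,6} is bipartite: vertices split into two independent sets of size 6 and 6.
Color one set 0, the other 1. No adjacent vertices share a color.
Chromatic number = 2.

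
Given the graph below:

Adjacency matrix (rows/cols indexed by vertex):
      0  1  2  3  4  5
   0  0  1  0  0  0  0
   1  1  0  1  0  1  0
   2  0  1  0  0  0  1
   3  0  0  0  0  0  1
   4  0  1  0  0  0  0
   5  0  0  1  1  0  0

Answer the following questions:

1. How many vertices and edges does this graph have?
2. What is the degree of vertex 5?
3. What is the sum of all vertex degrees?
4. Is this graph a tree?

Count: 6 vertices, 5 edges.
Vertex 5 has neighbors [2, 3], degree = 2.
Handshaking lemma: 2 * 5 = 10.
A graph is a tree iff it is connected and has exactly n-1 edges. This graph is connected (all 6 vertices in one component) and has 6-1 = 5 edges. It is a tree.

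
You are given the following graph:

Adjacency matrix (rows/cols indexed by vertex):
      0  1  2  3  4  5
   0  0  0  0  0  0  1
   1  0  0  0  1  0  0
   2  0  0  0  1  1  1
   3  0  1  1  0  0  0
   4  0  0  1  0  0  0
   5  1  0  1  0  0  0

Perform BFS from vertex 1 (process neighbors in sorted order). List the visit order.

BFS from vertex 1 (neighbors processed in ascending order):
Visit order: 1, 3, 2, 4, 5, 0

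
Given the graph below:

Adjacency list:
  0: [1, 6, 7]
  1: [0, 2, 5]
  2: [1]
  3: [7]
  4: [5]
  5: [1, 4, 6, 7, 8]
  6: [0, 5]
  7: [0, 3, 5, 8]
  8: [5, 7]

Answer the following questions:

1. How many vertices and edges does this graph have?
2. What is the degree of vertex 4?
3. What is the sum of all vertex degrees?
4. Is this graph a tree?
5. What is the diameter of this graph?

Count: 9 vertices, 11 edges.
Vertex 4 has neighbors [5], degree = 1.
Handshaking lemma: 2 * 11 = 22.
A tree on 9 vertices has 8 edges. This graph has 11 edges (3 extra). Not a tree.
Diameter (longest shortest path) = 4.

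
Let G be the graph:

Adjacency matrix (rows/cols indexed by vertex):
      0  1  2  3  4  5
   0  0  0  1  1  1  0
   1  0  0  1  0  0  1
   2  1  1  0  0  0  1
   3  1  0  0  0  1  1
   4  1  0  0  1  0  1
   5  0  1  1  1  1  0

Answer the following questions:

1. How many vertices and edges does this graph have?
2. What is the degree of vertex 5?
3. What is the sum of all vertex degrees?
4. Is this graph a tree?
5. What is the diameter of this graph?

Count: 6 vertices, 9 edges.
Vertex 5 has neighbors [1, 2, 3, 4], degree = 4.
Handshaking lemma: 2 * 9 = 18.
A tree on 6 vertices has 5 edges. This graph has 9 edges (4 extra). Not a tree.
Diameter (longest shortest path) = 2.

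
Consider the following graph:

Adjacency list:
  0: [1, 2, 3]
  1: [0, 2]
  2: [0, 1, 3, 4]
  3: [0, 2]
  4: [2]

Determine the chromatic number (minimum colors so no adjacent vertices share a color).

The graph has a maximum clique of size 3 (lower bound on chromatic number).
A valid 3-coloring: {0: 1, 1: 2, 2: 0, 3: 2, 4: 1}.
Chromatic number = 3.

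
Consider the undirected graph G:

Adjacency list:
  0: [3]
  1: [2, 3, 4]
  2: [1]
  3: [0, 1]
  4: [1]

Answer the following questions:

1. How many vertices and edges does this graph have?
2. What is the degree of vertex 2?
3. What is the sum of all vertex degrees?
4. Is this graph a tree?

Count: 5 vertices, 4 edges.
Vertex 2 has neighbors [1], degree = 1.
Handshaking lemma: 2 * 4 = 8.
A graph is a tree iff it is connected and has exactly n-1 edges. This graph is connected (all 5 vertices in one component) and has 5-1 = 4 edges. It is a tree.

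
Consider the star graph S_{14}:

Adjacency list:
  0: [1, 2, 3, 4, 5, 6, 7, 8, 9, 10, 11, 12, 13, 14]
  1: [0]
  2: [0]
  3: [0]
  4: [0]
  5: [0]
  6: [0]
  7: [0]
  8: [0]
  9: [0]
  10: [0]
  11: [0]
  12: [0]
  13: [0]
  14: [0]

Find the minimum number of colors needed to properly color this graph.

S_{14} has one hub adjacent to 14 leaves; leaves are pairwise non-adjacent.
Color the hub 0 and every leaf 1.
Chromatic number = 2.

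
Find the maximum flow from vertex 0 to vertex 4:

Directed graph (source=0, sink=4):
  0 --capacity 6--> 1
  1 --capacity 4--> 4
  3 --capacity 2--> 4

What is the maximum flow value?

Computing max flow:
  Flow on (0->1): 4/6
  Flow on (1->4): 4/4
Maximum flow = 4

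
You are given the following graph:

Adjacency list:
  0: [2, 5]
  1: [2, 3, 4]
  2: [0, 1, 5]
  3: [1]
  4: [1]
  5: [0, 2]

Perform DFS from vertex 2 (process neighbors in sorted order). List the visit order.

DFS from vertex 2 (neighbors processed in ascending order):
Visit order: 2, 0, 5, 1, 3, 4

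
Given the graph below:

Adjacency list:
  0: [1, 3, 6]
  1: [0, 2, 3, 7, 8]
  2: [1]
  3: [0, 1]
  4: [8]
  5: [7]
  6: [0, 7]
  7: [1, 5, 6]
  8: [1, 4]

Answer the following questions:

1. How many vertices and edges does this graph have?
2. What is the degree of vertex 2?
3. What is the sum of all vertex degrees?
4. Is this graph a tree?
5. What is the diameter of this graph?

Count: 9 vertices, 10 edges.
Vertex 2 has neighbors [1], degree = 1.
Handshaking lemma: 2 * 10 = 20.
A tree on 9 vertices has 8 edges. This graph has 10 edges (2 extra). Not a tree.
Diameter (longest shortest path) = 4.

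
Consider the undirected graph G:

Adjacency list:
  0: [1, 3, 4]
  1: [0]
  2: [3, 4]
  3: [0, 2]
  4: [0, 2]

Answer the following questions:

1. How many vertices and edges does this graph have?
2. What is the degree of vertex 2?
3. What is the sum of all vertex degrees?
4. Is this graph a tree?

Count: 5 vertices, 5 edges.
Vertex 2 has neighbors [3, 4], degree = 2.
Handshaking lemma: 2 * 5 = 10.
A tree on 5 vertices has 4 edges. This graph has 5 edges (1 extra). Not a tree.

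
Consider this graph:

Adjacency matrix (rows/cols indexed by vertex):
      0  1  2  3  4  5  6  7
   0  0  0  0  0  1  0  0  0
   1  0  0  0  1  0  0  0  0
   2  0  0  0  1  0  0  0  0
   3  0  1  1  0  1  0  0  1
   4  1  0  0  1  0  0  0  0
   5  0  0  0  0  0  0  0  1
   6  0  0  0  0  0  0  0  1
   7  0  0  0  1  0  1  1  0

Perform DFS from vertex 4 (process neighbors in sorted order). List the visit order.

DFS from vertex 4 (neighbors processed in ascending order):
Visit order: 4, 0, 3, 1, 2, 7, 5, 6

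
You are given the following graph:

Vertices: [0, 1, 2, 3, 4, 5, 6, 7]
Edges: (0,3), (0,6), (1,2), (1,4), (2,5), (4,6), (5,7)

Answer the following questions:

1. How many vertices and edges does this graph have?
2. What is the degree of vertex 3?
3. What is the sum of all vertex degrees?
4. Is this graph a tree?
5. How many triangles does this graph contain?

Count: 8 vertices, 7 edges.
Vertex 3 has neighbors [0], degree = 1.
Handshaking lemma: 2 * 7 = 14.
A graph is a tree iff it is connected and has exactly n-1 edges. This graph is connected (all 8 vertices in one component) and has 8-1 = 7 edges. It is a tree.
Number of triangles = 0.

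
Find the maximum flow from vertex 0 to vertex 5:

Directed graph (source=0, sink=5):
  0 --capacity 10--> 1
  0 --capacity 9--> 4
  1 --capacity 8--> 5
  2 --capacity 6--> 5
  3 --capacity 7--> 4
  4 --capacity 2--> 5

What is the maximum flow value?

Computing max flow:
  Flow on (0->1): 8/10
  Flow on (0->4): 2/9
  Flow on (1->5): 8/8
  Flow on (4->5): 2/2
Maximum flow = 10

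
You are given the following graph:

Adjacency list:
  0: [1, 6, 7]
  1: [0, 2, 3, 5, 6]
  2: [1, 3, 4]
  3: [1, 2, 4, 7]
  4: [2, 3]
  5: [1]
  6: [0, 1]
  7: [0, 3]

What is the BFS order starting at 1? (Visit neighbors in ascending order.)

BFS from vertex 1 (neighbors processed in ascending order):
Visit order: 1, 0, 2, 3, 5, 6, 7, 4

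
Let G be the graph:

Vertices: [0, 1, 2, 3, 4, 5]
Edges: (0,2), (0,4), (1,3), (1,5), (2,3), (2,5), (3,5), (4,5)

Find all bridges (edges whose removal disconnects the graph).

No bridges found. The graph is 2-edge-connected (no single edge removal disconnects it).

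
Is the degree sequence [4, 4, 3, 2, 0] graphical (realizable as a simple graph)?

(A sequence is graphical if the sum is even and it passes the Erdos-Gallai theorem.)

Sum of degrees = 13. Sum is odd, so the sequence is NOT graphical.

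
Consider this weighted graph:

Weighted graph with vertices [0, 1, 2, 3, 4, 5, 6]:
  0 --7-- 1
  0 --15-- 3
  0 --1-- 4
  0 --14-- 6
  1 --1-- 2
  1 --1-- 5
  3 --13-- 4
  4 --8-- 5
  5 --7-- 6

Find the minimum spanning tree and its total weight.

Applying Kruskal's algorithm (sort edges by weight, add if no cycle):
  Add (0,4) w=1
  Add (1,5) w=1
  Add (1,2) w=1
  Add (0,1) w=7
  Add (5,6) w=7
  Skip (4,5) w=8 (creates cycle)
  Add (3,4) w=13
  Skip (0,6) w=14 (creates cycle)
  Skip (0,3) w=15 (creates cycle)
MST weight = 30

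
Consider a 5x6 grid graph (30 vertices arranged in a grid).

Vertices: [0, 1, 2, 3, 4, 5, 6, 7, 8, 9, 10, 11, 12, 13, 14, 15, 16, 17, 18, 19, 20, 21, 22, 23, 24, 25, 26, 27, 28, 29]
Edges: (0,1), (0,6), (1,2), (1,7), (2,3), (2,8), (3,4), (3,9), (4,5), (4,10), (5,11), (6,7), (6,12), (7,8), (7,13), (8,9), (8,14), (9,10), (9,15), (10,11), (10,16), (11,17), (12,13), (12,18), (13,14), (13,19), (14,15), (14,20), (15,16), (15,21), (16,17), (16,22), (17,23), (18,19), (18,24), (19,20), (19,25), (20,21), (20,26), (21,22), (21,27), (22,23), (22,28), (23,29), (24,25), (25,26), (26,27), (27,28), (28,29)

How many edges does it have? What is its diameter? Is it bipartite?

A 5x6 grid has 24 vertical edges and 25 horizontal edges.
Total edges = 24 + 25 = 49.
Diameter = (5-1) + (6-1) = 9 (corner to opposite corner).
Grid graphs are bipartite (checkerboard coloring).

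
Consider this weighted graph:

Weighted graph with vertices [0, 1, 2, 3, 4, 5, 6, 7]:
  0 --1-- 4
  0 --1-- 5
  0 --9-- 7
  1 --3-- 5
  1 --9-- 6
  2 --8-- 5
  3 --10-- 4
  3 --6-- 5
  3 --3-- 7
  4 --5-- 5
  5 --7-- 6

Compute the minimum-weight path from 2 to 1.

Using Dijkstra's algorithm from vertex 2:
Shortest path: 2 -> 5 -> 1
Total weight: 8 + 3 = 11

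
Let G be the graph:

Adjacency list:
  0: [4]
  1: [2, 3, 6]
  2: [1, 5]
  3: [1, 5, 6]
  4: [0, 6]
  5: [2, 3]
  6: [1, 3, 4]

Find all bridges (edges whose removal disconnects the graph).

A bridge is an edge whose removal increases the number of connected components.
Bridges found: (0,4), (4,6)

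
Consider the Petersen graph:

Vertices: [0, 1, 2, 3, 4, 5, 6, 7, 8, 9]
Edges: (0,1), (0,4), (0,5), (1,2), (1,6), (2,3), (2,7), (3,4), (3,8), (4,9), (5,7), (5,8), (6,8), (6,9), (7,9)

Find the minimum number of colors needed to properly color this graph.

The Petersen graph contains odd cycles (e.g. the outer 5-cycle), so chi >= 3.
A proper 3-coloring exists (it is a well-known 3-chromatic graph).
Chromatic number = 3.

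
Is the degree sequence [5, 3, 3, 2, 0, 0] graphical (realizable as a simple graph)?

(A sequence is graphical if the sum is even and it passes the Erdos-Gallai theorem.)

Sum of degrees = 13. Sum is odd, so the sequence is NOT graphical.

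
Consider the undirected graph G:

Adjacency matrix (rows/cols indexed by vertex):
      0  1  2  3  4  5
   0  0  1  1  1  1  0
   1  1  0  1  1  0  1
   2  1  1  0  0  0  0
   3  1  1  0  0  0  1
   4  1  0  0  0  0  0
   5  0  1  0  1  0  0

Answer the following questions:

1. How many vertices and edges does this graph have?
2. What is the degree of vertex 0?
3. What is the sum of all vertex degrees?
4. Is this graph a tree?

Count: 6 vertices, 8 edges.
Vertex 0 has neighbors [1, 2, 3, 4], degree = 4.
Handshaking lemma: 2 * 8 = 16.
A tree on 6 vertices has 5 edges. This graph has 8 edges (3 extra). Not a tree.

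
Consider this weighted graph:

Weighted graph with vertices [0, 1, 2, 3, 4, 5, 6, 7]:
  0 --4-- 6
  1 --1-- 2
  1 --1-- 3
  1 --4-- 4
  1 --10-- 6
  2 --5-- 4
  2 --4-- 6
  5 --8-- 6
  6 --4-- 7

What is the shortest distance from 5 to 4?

Using Dijkstra's algorithm from vertex 5:
Shortest path: 5 -> 6 -> 2 -> 4
Total weight: 8 + 4 + 5 = 17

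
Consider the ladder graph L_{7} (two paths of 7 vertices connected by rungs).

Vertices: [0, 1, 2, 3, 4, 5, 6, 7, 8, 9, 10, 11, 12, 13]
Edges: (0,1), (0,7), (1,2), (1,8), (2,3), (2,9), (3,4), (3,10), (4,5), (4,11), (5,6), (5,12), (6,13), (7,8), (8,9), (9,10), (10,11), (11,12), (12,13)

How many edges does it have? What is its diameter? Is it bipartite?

Ladder graph L_{7}: 7 rungs + 2 * (7-1) path edges = 7 + 12 = 19 edges.
Diameter = 7.
Ladder graphs are bipartite (alternating coloring along each path).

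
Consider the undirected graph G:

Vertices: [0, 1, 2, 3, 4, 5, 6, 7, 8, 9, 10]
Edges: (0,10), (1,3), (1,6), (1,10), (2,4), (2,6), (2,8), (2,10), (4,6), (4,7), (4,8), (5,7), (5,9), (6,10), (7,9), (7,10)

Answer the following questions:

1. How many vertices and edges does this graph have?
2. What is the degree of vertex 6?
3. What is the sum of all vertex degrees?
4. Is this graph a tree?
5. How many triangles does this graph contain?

Count: 11 vertices, 16 edges.
Vertex 6 has neighbors [1, 2, 4, 10], degree = 4.
Handshaking lemma: 2 * 16 = 32.
A tree on 11 vertices has 10 edges. This graph has 16 edges (6 extra). Not a tree.
Number of triangles = 5.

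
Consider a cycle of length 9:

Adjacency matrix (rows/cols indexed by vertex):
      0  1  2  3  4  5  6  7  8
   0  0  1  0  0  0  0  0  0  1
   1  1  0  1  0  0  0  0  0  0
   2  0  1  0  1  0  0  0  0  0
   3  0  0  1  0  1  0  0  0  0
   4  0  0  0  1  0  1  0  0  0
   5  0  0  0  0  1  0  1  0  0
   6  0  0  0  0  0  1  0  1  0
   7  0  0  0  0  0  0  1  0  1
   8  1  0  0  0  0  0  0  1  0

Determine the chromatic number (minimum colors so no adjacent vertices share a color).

This is an odd cycle (C_9). Odd cycles are not bipartite (any 2-coloring forces two adjacent vertices to match), and 3 colors suffice.
Chromatic number = 3.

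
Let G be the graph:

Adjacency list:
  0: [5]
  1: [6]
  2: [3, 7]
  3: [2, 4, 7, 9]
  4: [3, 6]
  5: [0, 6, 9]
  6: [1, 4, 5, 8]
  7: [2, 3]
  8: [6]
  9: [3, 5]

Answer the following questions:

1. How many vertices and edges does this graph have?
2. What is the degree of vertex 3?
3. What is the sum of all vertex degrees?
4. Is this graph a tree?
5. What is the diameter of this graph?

Count: 10 vertices, 11 edges.
Vertex 3 has neighbors [2, 4, 7, 9], degree = 4.
Handshaking lemma: 2 * 11 = 22.
A tree on 10 vertices has 9 edges. This graph has 11 edges (2 extra). Not a tree.
Diameter (longest shortest path) = 4.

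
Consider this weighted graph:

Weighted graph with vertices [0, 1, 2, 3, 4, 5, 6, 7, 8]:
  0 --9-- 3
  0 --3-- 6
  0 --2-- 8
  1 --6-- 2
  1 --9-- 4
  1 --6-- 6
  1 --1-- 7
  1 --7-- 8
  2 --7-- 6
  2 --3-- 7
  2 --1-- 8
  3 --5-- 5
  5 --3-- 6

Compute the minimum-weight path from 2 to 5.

Using Dijkstra's algorithm from vertex 2:
Shortest path: 2 -> 8 -> 0 -> 6 -> 5
Total weight: 1 + 2 + 3 + 3 = 9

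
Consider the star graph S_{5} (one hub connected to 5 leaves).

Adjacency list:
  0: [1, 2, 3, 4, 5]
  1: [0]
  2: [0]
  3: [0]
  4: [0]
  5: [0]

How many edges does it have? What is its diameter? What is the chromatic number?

Star graph S_{5}: the hub connects to all 5 leaves.
Edges = 5.
Diameter = 2 (any leaf to hub is 1, leaf to leaf through hub is 2).
Star graphs are bipartite (hub vs leaves), so chromatic number = 2.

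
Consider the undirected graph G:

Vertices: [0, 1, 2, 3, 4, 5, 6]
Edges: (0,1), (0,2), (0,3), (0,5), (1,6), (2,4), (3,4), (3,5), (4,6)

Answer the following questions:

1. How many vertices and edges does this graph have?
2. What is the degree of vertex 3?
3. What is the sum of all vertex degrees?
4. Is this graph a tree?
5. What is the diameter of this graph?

Count: 7 vertices, 9 edges.
Vertex 3 has neighbors [0, 4, 5], degree = 3.
Handshaking lemma: 2 * 9 = 18.
A tree on 7 vertices has 6 edges. This graph has 9 edges (3 extra). Not a tree.
Diameter (longest shortest path) = 3.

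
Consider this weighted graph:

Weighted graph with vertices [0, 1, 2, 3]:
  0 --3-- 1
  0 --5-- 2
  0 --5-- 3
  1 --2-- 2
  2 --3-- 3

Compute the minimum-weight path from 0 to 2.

Using Dijkstra's algorithm from vertex 0:
Shortest path: 0 -> 2
Total weight: 5 = 5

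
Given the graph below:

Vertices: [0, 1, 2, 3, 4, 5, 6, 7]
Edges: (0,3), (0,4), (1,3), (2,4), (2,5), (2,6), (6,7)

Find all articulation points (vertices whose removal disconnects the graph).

An articulation point is a vertex whose removal disconnects the graph.
Articulation points: [0, 2, 3, 4, 6]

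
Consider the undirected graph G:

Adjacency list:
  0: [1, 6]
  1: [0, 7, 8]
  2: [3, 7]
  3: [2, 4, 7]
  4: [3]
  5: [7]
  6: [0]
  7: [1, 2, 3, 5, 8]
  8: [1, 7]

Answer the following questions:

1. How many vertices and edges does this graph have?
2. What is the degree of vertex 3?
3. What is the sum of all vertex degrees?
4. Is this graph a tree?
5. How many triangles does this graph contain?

Count: 9 vertices, 10 edges.
Vertex 3 has neighbors [2, 4, 7], degree = 3.
Handshaking lemma: 2 * 10 = 20.
A tree on 9 vertices has 8 edges. This graph has 10 edges (2 extra). Not a tree.
Number of triangles = 2.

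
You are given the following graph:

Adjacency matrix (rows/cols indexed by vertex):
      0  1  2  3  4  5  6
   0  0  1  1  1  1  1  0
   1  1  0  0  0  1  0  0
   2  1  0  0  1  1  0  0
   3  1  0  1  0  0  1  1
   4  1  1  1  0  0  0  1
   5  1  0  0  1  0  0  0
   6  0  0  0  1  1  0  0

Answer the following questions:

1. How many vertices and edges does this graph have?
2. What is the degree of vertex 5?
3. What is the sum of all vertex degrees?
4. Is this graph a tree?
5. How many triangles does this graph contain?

Count: 7 vertices, 11 edges.
Vertex 5 has neighbors [0, 3], degree = 2.
Handshaking lemma: 2 * 11 = 22.
A tree on 7 vertices has 6 edges. This graph has 11 edges (5 extra). Not a tree.
Number of triangles = 4.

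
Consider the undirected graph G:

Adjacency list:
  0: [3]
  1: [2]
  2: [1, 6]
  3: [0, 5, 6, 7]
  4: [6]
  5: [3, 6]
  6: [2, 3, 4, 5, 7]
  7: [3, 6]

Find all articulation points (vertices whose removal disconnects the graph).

An articulation point is a vertex whose removal disconnects the graph.
Articulation points: [2, 3, 6]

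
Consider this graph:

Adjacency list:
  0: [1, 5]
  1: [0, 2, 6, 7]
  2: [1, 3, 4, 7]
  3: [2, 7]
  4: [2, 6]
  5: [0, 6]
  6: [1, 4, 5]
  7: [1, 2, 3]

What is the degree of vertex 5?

Vertex 5 has neighbors [0, 6], so deg(5) = 2.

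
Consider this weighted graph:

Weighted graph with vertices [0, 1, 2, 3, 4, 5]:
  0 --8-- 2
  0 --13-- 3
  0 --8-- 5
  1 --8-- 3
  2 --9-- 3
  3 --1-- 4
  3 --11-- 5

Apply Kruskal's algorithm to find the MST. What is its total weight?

Applying Kruskal's algorithm (sort edges by weight, add if no cycle):
  Add (3,4) w=1
  Add (0,5) w=8
  Add (0,2) w=8
  Add (1,3) w=8
  Add (2,3) w=9
  Skip (3,5) w=11 (creates cycle)
  Skip (0,3) w=13 (creates cycle)
MST weight = 34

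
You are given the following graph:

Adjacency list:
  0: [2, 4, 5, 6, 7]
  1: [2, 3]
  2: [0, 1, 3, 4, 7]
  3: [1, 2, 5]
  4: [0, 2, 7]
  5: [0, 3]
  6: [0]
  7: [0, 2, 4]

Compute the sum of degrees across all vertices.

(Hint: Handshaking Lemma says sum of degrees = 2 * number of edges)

Count edges: 12 edges.
By Handshaking Lemma: sum of degrees = 2 * 12 = 24.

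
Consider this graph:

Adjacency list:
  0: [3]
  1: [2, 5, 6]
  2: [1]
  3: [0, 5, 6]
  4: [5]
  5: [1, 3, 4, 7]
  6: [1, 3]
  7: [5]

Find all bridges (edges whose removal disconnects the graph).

A bridge is an edge whose removal increases the number of connected components.
Bridges found: (0,3), (1,2), (4,5), (5,7)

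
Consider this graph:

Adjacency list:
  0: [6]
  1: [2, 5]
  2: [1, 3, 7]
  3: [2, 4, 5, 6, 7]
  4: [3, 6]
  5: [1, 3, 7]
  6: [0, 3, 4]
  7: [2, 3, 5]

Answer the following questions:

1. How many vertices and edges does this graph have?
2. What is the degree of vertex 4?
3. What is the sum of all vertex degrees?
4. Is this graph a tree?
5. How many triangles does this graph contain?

Count: 8 vertices, 11 edges.
Vertex 4 has neighbors [3, 6], degree = 2.
Handshaking lemma: 2 * 11 = 22.
A tree on 8 vertices has 7 edges. This graph has 11 edges (4 extra). Not a tree.
Number of triangles = 3.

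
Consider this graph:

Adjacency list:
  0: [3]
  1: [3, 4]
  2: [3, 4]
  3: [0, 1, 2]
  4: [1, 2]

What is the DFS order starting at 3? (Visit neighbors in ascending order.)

DFS from vertex 3 (neighbors processed in ascending order):
Visit order: 3, 0, 1, 4, 2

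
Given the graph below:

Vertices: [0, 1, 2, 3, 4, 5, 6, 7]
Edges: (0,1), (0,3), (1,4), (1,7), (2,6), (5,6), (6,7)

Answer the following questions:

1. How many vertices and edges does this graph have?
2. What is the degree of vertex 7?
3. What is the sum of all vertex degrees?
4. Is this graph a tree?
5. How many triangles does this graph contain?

Count: 8 vertices, 7 edges.
Vertex 7 has neighbors [1, 6], degree = 2.
Handshaking lemma: 2 * 7 = 14.
A graph is a tree iff it is connected and has exactly n-1 edges. This graph is connected (all 8 vertices in one component) and has 8-1 = 7 edges. It is a tree.
Number of triangles = 0.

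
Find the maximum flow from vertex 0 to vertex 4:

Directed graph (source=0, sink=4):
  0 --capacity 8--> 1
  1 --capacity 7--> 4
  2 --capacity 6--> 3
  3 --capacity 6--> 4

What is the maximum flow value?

Computing max flow:
  Flow on (0->1): 7/8
  Flow on (1->4): 7/7
Maximum flow = 7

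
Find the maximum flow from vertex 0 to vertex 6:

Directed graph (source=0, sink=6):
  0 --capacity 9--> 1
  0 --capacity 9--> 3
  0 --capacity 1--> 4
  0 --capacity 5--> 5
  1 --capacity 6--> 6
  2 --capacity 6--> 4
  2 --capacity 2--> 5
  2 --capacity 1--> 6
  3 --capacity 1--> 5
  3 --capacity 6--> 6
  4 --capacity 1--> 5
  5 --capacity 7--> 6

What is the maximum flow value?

Computing max flow:
  Flow on (0->1): 6/9
  Flow on (0->3): 7/9
  Flow on (0->4): 1/1
  Flow on (0->5): 5/5
  Flow on (1->6): 6/6
  Flow on (3->5): 1/1
  Flow on (3->6): 6/6
  Flow on (4->5): 1/1
  Flow on (5->6): 7/7
Maximum flow = 19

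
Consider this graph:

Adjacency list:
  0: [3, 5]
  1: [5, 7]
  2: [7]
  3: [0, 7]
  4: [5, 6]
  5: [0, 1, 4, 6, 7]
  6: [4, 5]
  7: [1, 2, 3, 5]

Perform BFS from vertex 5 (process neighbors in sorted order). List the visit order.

BFS from vertex 5 (neighbors processed in ascending order):
Visit order: 5, 0, 1, 4, 6, 7, 3, 2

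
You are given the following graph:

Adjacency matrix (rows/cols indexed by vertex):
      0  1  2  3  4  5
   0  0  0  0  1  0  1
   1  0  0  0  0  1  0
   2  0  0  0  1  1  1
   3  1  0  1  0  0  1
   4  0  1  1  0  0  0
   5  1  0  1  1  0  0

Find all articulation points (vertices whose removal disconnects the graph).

An articulation point is a vertex whose removal disconnects the graph.
Articulation points: [2, 4]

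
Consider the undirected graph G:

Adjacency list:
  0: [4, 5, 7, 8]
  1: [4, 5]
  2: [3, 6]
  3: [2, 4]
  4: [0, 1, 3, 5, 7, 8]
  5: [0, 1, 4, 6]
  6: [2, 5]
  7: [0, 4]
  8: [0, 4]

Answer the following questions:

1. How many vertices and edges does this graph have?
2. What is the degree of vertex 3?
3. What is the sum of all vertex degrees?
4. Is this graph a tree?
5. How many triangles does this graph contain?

Count: 9 vertices, 13 edges.
Vertex 3 has neighbors [2, 4], degree = 2.
Handshaking lemma: 2 * 13 = 26.
A tree on 9 vertices has 8 edges. This graph has 13 edges (5 extra). Not a tree.
Number of triangles = 4.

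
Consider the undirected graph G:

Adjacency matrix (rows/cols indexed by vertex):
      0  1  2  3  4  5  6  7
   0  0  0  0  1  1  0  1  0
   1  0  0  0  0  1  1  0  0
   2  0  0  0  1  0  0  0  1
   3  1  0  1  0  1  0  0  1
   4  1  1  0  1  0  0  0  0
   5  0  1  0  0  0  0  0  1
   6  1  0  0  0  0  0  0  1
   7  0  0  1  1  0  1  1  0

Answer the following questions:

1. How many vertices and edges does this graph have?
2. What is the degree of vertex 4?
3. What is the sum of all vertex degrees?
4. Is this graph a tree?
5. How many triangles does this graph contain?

Count: 8 vertices, 11 edges.
Vertex 4 has neighbors [0, 1, 3], degree = 3.
Handshaking lemma: 2 * 11 = 22.
A tree on 8 vertices has 7 edges. This graph has 11 edges (4 extra). Not a tree.
Number of triangles = 2.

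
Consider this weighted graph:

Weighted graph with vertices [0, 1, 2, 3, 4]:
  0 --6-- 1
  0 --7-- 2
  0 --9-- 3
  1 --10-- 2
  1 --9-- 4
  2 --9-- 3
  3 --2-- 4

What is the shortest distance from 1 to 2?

Using Dijkstra's algorithm from vertex 1:
Shortest path: 1 -> 2
Total weight: 10 = 10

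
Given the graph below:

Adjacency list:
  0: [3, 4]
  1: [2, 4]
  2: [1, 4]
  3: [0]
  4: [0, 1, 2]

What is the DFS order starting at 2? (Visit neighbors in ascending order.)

DFS from vertex 2 (neighbors processed in ascending order):
Visit order: 2, 1, 4, 0, 3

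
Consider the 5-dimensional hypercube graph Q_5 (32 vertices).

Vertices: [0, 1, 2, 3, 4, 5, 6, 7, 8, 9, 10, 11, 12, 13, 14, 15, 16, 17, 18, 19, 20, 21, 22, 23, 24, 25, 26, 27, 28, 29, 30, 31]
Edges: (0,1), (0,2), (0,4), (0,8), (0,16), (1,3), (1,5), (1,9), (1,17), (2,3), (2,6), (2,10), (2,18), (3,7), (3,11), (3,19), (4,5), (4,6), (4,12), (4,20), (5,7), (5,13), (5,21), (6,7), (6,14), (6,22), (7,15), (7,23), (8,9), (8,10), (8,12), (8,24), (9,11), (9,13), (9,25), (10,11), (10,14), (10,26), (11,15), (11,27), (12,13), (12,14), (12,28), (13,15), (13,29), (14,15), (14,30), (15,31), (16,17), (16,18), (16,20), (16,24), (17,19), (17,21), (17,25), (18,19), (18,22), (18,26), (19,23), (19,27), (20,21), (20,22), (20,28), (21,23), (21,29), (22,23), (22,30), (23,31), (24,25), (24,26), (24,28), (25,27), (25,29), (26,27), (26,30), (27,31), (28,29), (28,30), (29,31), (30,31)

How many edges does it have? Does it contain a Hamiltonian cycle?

Q_5 has 32 * 5 / 2 = 80 edges.
Q_5 (d >= 2) always has a Hamiltonian cycle: a 5-bit cyclic Gray code visits every vertex exactly once and returns to the start.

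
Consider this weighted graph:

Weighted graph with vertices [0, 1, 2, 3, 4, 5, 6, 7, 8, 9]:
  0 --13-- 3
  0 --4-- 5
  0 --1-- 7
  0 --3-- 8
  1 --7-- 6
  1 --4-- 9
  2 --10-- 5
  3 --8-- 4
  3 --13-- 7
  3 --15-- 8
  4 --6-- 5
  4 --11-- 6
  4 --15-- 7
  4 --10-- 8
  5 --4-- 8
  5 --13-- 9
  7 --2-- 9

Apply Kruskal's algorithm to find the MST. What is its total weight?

Applying Kruskal's algorithm (sort edges by weight, add if no cycle):
  Add (0,7) w=1
  Add (7,9) w=2
  Add (0,8) w=3
  Add (0,5) w=4
  Add (1,9) w=4
  Skip (5,8) w=4 (creates cycle)
  Add (4,5) w=6
  Add (1,6) w=7
  Add (3,4) w=8
  Add (2,5) w=10
  Skip (4,8) w=10 (creates cycle)
  Skip (4,6) w=11 (creates cycle)
  Skip (0,3) w=13 (creates cycle)
  Skip (3,7) w=13 (creates cycle)
  Skip (5,9) w=13 (creates cycle)
  Skip (3,8) w=15 (creates cycle)
  Skip (4,7) w=15 (creates cycle)
MST weight = 45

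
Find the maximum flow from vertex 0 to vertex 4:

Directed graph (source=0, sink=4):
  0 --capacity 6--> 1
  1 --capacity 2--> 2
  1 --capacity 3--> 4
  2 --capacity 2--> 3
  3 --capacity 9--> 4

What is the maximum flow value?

Computing max flow:
  Flow on (0->1): 5/6
  Flow on (1->2): 2/2
  Flow on (1->4): 3/3
  Flow on (2->3): 2/2
  Flow on (3->4): 2/9
Maximum flow = 5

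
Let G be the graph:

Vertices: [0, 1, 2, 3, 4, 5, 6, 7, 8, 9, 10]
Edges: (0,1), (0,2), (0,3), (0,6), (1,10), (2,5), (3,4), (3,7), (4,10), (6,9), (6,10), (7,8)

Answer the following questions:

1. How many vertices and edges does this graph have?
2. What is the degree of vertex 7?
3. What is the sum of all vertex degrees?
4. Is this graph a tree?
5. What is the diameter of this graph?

Count: 11 vertices, 12 edges.
Vertex 7 has neighbors [3, 8], degree = 2.
Handshaking lemma: 2 * 12 = 24.
A tree on 11 vertices has 10 edges. This graph has 12 edges (2 extra). Not a tree.
Diameter (longest shortest path) = 5.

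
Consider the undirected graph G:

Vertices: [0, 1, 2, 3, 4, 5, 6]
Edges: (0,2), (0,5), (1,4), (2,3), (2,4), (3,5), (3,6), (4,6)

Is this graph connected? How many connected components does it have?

Checking connectivity: the graph has 1 connected component(s).
All vertices are reachable from each other. The graph IS connected.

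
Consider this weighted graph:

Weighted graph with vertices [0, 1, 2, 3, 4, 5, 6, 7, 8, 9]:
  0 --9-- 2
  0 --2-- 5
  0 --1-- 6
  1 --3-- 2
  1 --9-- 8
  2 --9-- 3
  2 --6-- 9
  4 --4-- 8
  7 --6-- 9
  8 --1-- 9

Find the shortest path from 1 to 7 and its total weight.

Using Dijkstra's algorithm from vertex 1:
Shortest path: 1 -> 2 -> 9 -> 7
Total weight: 3 + 6 + 6 = 15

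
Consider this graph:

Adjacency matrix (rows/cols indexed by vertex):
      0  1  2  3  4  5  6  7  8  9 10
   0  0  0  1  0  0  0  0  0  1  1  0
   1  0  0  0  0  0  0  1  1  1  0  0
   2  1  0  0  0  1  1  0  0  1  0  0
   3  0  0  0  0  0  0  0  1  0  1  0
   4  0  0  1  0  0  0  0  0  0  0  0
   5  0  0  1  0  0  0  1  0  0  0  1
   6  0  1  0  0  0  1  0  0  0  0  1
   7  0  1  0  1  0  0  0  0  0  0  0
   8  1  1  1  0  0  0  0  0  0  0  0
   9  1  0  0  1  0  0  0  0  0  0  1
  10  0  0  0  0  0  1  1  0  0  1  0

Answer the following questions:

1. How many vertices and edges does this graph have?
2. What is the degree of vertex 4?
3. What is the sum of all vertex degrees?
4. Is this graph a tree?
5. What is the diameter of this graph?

Count: 11 vertices, 15 edges.
Vertex 4 has neighbors [2], degree = 1.
Handshaking lemma: 2 * 15 = 30.
A tree on 11 vertices has 10 edges. This graph has 15 edges (5 extra). Not a tree.
Diameter (longest shortest path) = 4.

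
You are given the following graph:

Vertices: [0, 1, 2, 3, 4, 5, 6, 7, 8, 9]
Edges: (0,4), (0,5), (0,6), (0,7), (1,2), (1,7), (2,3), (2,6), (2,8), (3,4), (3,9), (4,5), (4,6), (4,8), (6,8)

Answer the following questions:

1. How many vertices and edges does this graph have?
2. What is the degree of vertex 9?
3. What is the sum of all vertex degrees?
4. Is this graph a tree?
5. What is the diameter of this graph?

Count: 10 vertices, 15 edges.
Vertex 9 has neighbors [3], degree = 1.
Handshaking lemma: 2 * 15 = 30.
A tree on 10 vertices has 9 edges. This graph has 15 edges (6 extra). Not a tree.
Diameter (longest shortest path) = 4.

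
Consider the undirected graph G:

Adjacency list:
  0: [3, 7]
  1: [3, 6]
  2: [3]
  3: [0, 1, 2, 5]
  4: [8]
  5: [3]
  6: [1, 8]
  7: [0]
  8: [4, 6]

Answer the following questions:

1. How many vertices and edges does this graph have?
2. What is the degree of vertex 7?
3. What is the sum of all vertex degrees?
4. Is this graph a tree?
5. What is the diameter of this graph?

Count: 9 vertices, 8 edges.
Vertex 7 has neighbors [0], degree = 1.
Handshaking lemma: 2 * 8 = 16.
A graph is a tree iff it is connected and has exactly n-1 edges. This graph is connected (all 9 vertices in one component) and has 9-1 = 8 edges. It is a tree.
Diameter (longest shortest path) = 6.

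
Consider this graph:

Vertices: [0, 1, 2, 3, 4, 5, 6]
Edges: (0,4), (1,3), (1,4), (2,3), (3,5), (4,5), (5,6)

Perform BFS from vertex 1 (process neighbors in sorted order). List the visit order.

BFS from vertex 1 (neighbors processed in ascending order):
Visit order: 1, 3, 4, 2, 5, 0, 6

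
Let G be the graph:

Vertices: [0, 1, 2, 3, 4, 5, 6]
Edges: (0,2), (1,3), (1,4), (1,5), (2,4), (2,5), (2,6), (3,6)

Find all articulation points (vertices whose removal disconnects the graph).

An articulation point is a vertex whose removal disconnects the graph.
Articulation points: [2]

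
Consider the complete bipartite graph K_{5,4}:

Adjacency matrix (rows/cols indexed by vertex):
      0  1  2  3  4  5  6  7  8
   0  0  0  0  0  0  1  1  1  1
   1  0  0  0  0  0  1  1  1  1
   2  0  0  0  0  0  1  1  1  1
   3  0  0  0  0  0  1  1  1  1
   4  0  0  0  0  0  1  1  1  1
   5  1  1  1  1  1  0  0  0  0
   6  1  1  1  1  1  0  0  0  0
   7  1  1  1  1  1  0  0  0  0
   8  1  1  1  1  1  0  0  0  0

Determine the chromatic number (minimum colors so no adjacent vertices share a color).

K_{5,4} is bipartite: vertices split into two independent sets of size 5 and 4.
Color one set 0, the other 1. No adjacent vertices share a color.
Chromatic number = 2.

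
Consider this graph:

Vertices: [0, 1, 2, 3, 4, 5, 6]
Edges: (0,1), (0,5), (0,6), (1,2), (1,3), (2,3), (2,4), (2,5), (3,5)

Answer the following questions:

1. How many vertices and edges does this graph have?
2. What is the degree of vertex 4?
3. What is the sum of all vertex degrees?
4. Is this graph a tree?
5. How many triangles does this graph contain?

Count: 7 vertices, 9 edges.
Vertex 4 has neighbors [2], degree = 1.
Handshaking lemma: 2 * 9 = 18.
A tree on 7 vertices has 6 edges. This graph has 9 edges (3 extra). Not a tree.
Number of triangles = 2.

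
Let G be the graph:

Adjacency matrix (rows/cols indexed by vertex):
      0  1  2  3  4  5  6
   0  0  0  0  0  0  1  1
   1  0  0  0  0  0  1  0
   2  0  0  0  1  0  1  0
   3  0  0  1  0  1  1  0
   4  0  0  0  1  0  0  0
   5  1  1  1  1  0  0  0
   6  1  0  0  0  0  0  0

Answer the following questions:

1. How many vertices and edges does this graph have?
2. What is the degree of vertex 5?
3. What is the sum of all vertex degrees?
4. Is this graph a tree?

Count: 7 vertices, 7 edges.
Vertex 5 has neighbors [0, 1, 2, 3], degree = 4.
Handshaking lemma: 2 * 7 = 14.
A tree on 7 vertices has 6 edges. This graph has 7 edges (1 extra). Not a tree.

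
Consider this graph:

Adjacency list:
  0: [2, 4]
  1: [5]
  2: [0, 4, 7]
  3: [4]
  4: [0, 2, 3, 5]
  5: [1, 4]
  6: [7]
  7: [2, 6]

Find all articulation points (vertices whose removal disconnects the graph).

An articulation point is a vertex whose removal disconnects the graph.
Articulation points: [2, 4, 5, 7]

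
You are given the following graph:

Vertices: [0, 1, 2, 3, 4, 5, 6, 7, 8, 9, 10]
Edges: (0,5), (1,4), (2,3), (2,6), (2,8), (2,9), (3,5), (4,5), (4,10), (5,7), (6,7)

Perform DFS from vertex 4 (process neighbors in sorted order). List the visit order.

DFS from vertex 4 (neighbors processed in ascending order):
Visit order: 4, 1, 5, 0, 3, 2, 6, 7, 8, 9, 10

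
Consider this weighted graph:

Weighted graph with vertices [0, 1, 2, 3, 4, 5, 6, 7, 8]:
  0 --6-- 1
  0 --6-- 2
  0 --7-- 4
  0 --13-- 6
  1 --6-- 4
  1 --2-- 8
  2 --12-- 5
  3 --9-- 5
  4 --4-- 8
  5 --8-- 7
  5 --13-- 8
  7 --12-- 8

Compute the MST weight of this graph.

Applying Kruskal's algorithm (sort edges by weight, add if no cycle):
  Add (1,8) w=2
  Add (4,8) w=4
  Add (0,2) w=6
  Add (0,1) w=6
  Skip (1,4) w=6 (creates cycle)
  Skip (0,4) w=7 (creates cycle)
  Add (5,7) w=8
  Add (3,5) w=9
  Add (2,5) w=12
  Skip (7,8) w=12 (creates cycle)
  Add (0,6) w=13
  Skip (5,8) w=13 (creates cycle)
MST weight = 60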